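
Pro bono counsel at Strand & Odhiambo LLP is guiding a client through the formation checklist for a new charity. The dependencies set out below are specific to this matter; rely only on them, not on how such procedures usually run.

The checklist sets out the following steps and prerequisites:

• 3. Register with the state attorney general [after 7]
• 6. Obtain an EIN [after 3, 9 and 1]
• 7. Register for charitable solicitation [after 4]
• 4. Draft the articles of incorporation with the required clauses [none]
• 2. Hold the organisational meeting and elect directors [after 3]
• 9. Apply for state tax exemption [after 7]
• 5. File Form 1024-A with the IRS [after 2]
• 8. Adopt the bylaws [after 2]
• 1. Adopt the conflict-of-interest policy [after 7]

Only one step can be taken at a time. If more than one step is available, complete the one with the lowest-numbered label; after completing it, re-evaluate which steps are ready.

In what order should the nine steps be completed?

4, 7, 1, 3, 2, 5, 8, 9, 6

Only 4 has no prerequisites, so it is first.
7 needed 4, now all done → 7.
Now 1, 3 and 9 have their prerequisites met. 1 has the earlier label, so 1 next.
3 and 9 are both available; 3 has the earlier label → 3.
2 now also ready, so the ready set is {2, 9}; 2 has the earlier label → 2.
5 and 8 now also ready, so the ready set is {5, 8, 9}; 5 has the earlier label → 5.
Ready: 8 and 9. 8 has the earlier label → 8.
9 needed 7, now all done → 9.
6 is the only step now ready → 6.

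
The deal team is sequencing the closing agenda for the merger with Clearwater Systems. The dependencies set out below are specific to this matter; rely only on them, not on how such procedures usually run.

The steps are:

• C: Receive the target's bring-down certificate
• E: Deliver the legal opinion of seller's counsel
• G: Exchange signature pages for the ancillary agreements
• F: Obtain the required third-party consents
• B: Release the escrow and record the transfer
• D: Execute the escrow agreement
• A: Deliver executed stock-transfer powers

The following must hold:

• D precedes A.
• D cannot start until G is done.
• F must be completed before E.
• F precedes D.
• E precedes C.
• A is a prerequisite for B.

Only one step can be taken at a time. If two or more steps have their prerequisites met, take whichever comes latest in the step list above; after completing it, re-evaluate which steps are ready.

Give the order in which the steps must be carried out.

F and G have no prerequisites; F is listed later, so F is first.
G and E are both available; G is listed later → G.
D now also ready, so the ready set is {D, E}; D is listed later → D.
Now A and E have their prerequisites met. A is listed later, so A next.
B now also ready, so the ready set is {B, E}; B is listed later → B.
E needed F, now all done → E.
C is the only step now ready → C.

F, G, D, A, B, E, C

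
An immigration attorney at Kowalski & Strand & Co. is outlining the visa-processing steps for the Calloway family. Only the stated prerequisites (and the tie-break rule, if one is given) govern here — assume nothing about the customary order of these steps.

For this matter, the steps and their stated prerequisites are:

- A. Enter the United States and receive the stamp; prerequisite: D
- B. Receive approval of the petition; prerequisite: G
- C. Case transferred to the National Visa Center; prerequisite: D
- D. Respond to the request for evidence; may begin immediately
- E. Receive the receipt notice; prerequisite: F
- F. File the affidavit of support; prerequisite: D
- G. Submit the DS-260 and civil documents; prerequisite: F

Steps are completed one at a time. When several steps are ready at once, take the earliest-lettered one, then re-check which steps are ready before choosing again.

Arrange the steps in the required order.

D has no prerequisites → D first.
Ready: A, C and F. A has the earlier label → A.
Ready: C and F. C has the earlier label → C.
F needed D, now all done → F.
E and G are both available; E has the earlier label → E.
That leaves G as the only ready step → G.
B needed G, now all done → B.

D → A → C → F → E → G → B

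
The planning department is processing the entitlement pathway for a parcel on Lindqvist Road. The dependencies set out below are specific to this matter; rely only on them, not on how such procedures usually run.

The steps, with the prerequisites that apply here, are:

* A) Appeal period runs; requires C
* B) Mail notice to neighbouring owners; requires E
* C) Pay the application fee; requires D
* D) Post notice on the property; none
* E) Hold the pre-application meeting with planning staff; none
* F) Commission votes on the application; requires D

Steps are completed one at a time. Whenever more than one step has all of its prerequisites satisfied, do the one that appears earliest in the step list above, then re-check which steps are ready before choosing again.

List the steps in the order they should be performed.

D and E have no prerequisites; D is listed earlier, so D is first.
C and F now also ready, so the ready set is {C, E, F}; C is listed earlier → C.
A now also ready, so the ready set is {A, E, F}; A is listed earlier → A.
E and F are both available; E is listed earlier → E.
Ready: B and F. B is listed earlier → B.
F needed D, now all done → F.

D → C → A → E → B → F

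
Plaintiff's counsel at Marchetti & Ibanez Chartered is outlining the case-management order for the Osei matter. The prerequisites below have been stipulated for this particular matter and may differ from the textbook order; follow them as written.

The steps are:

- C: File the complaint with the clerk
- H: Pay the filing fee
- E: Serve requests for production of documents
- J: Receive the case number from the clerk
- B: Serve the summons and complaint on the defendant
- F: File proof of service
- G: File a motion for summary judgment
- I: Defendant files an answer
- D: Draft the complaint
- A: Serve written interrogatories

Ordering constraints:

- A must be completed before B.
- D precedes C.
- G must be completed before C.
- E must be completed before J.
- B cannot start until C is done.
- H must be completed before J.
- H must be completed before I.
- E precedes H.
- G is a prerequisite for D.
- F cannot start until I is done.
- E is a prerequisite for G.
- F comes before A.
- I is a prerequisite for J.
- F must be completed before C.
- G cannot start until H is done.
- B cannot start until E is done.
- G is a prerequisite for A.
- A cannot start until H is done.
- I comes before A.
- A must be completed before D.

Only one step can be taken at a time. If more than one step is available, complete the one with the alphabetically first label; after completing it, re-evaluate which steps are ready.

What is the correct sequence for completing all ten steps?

E, H, G, I, F, A, D, C, B, J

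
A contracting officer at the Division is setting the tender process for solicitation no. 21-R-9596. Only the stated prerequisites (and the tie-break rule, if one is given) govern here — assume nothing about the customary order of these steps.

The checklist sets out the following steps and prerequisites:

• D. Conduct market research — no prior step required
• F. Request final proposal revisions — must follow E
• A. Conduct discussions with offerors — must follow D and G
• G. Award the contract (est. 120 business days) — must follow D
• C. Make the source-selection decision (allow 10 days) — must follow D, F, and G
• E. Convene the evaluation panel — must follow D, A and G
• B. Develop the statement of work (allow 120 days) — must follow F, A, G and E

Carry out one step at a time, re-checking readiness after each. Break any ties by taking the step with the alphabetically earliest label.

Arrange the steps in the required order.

D → G → A → E → F → B → C

D is the only step with nothing outstanding, so it goes first.
That leaves G as the only ready step → G.
A needed D and G, now all done → A.
That leaves E as the only ready step → E.
That leaves F as the only ready step → F.
Ready: B and C. B has the earlier label → B.
C needed D, F and G, now all done → C.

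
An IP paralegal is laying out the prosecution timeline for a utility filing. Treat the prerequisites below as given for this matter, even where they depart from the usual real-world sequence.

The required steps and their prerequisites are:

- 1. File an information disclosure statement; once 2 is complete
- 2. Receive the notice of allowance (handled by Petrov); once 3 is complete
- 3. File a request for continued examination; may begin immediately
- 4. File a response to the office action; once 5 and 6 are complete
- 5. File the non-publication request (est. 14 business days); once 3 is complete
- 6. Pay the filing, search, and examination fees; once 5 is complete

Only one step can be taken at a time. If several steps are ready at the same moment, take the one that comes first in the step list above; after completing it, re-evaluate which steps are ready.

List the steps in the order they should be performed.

3, 2, 1, 5, 6, 4

3 has no prerequisites → 3 first.
2 and 5 are both available; 2 is listed earlier → 2.
1 now also ready, so the ready set is {1, 5}; 1 is listed earlier → 1.
Next only 5 has its prerequisites met → 5.
That leaves 6 as the only ready step → 6.
That leaves 4 as the only ready step → 4.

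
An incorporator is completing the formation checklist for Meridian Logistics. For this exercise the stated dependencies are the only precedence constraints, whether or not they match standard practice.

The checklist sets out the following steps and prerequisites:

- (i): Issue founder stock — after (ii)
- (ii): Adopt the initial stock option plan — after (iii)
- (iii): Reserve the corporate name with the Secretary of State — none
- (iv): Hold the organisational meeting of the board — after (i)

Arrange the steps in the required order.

(iii), (ii), (i), (iv)

Only (iii) has no prerequisites, so it is first.
(ii) is the only step now ready → (ii).
(i) needed (ii), now all done → (i).
That leaves (iv) as the only ready step → (iv).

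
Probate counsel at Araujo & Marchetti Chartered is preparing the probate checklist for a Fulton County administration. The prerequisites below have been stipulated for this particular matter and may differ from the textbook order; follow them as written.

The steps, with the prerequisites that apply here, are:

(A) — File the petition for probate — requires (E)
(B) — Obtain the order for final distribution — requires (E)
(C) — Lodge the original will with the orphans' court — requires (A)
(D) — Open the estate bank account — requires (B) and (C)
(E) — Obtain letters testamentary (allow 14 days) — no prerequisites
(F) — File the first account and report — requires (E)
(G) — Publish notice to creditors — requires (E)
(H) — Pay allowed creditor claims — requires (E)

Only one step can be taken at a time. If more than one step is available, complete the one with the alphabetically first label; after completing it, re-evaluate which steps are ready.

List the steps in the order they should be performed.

Only (E) has no prerequisites, so it is first.
Now (A), (B), (F), (G) and (H) have their prerequisites met. (A) has the earlier label, so (A) next.
Ready: (B), (C), (F), (G) and (H). (B) has the earlier label → (B).
Now (C), (F), (G) and (H) have their prerequisites met. (C) has the earlier label, so (C) next.
(D), (F), (G) and (H) are all available; (D) has the earlier label → (D).
(F), (G) and (H) are all available; (F) has the earlier label → (F).
Ready: (G) and (H). (G) has the earlier label → (G).
(H) is the only step now ready → (H).

(E), (A), (B), (C), (D), (F), (G), (H)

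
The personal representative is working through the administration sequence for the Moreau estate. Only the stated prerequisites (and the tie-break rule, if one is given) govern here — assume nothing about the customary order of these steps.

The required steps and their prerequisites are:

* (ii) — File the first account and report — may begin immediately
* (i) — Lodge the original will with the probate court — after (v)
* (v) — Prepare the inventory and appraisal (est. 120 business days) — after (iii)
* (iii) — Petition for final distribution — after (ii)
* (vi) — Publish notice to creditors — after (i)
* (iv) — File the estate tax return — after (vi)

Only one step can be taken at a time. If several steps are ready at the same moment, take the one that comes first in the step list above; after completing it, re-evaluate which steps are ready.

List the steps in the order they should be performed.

(ii) → (iii) → (v) → (i) → (vi) → (iv)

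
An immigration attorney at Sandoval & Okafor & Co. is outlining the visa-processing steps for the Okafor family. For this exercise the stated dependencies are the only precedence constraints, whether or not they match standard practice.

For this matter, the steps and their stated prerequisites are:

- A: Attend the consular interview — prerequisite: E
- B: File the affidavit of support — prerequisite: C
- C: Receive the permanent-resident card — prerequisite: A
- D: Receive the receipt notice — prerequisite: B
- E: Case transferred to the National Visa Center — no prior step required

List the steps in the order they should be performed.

Only E has no prerequisites, so it is first.
Next only A has its prerequisites met → A.
That leaves C as the only ready step → C.
Next only B has its prerequisites met → B.
Next only D has its prerequisites met → D.

E A C B D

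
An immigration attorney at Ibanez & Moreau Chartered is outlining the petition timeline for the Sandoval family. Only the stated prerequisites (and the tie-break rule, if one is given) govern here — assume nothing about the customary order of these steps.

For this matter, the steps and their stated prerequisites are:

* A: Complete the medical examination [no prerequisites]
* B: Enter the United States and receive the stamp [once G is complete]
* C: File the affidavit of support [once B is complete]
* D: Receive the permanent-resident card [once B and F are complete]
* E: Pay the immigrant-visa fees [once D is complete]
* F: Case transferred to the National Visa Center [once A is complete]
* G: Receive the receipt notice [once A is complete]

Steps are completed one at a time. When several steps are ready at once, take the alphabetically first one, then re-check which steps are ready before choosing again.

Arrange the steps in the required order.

Only A has no prerequisites, so it is first.
Ready: F and G. F has the earlier label → F.
G needed A, now all done → G.
B needed G, now all done → B.
Now C and D have their prerequisites met. C has the earlier label, so C next.
That leaves D as the only ready step → D.
E needed D, now all done → E.

A → F → G → B → C → D → E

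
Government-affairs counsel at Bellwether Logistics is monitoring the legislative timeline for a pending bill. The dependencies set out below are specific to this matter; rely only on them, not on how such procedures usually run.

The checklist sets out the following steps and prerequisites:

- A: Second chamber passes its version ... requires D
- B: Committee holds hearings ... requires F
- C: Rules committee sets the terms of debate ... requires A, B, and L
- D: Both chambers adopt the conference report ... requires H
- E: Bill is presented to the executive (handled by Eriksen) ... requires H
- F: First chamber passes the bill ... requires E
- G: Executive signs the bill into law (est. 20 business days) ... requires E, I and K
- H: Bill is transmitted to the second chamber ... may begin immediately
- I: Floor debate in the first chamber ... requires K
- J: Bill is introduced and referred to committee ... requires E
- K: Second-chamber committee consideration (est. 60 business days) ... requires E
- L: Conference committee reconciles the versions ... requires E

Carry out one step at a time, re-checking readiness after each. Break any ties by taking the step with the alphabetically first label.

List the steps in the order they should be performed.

H has no prerequisites → H first.
Now D and E have their prerequisites met. D has the earlier label, so D next.
Ready: A and E. A has the earlier label → A.
That leaves E as the only ready step → E.
Ready: F, J, K and L. F has the earlier label → F.
B now also ready, so the ready set is {B, J, K, L}; B has the earlier label → B.
Ready: J, K and L. J has the earlier label → J.
K and L are both available; K has the earlier label → K.
Now I and L have their prerequisites met. I has the earlier label, so I next.
Now G and L have their prerequisites met. G has the earlier label, so G next.
L needed E, now all done → L.
C is the only step now ready → C.

H, D, A, E, F, B, J, K, I, G, L, C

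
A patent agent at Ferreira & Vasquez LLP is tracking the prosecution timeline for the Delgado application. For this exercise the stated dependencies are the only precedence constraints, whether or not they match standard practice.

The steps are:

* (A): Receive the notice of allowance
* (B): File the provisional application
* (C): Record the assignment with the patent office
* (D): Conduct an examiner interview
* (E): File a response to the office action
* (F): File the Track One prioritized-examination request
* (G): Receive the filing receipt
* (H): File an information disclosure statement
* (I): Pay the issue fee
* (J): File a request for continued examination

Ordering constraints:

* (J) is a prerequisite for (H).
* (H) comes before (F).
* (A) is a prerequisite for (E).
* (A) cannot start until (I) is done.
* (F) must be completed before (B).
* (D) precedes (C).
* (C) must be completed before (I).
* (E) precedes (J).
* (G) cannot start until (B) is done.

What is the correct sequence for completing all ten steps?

(D) is the only step with nothing outstanding, so it goes first.
(C) needed (D), now all done → (C).
That leaves (I) as the only ready step → (I).
(A) is the only step now ready → (A).
Next only (E) has its prerequisites met → (E).
(J) needed (E), now all done → (J).
(H) needed (J), now all done → (H).
That leaves (F) as the only ready step → (F).
(B) needed (F), now all done → (B).
(G) needed (B), now all done → (G).

(D), (C), (I), (A), (E), (J), (H), (F), (B), (G)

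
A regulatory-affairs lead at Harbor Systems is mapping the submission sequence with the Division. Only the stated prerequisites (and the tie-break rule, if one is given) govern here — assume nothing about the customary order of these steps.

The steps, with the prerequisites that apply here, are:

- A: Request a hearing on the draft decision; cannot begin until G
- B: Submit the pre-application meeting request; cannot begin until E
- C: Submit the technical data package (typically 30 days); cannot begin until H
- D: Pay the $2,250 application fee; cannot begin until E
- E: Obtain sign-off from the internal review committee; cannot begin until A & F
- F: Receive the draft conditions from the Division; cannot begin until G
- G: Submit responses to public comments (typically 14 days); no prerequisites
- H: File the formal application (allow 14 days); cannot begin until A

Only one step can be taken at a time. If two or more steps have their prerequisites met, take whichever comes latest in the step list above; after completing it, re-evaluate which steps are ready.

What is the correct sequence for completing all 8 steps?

G, F, A, H, E, D, C, B

G has no prerequisites → G first.
Now F and A have their prerequisites met. F is listed later, so F next.
A is the only step now ready → A.
Now H and E have their prerequisites met. H is listed later, so H next.
E and C are both available; E is listed later → E.
Now D, C and B have their prerequisites met. D is listed later, so D next.
Now C and B have their prerequisites met. C is listed later, so C next.
B needed E, now all done → B.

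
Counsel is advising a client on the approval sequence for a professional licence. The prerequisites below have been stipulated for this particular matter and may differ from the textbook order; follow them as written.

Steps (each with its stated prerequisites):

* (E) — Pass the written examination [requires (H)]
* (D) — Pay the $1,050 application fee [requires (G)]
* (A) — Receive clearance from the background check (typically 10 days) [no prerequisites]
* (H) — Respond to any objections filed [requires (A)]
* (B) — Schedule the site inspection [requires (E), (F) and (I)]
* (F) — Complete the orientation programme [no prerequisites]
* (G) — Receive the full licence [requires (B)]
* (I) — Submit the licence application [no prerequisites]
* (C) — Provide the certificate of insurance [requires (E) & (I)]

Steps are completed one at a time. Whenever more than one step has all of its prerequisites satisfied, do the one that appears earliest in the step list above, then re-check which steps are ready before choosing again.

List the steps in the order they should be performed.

(A) → (H) → (E) → (F) → (I) → (B) → (G) → (D) → (C)

(A), (F) and (I) have no prerequisites; (A) is listed earlier, so (A) is first.
Ready: (H), (F) and (I). (H) is listed earlier → (H).
(E) now also ready, so the ready set is {(E), (F), (I)}; (E) is listed earlier → (E).
(F) and (I) are both available; (F) is listed earlier → (F).
That leaves (I) as the only ready step → (I).
Ready: (B) and (C). (B) is listed earlier → (B).
Ready: (G) and (C). (G) is listed earlier → (G).
(D) now also ready, so the ready set is {(D), (C)}; (D) is listed earlier → (D).
(C) is the only step now ready → (C).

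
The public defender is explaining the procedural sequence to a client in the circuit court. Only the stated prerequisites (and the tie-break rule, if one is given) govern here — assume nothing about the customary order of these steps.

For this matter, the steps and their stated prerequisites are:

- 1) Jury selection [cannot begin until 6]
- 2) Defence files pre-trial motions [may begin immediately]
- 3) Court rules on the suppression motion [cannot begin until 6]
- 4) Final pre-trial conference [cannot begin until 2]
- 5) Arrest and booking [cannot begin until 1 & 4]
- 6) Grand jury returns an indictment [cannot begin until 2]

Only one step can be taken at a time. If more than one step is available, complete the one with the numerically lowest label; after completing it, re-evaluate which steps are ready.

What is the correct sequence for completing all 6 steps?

2, 4, 6, 1, 3, 5

2 is the only step with nothing outstanding, so it goes first.
Now 4 and 6 have their prerequisites met. 4 has the earlier label, so 4 next.
6 needed 2, now all done → 6.
1 and 3 are both available; 1 has the earlier label → 1.
5 now also ready, so the ready set is {3, 5}; 3 has the earlier label → 3.
5 is the only step now ready → 5.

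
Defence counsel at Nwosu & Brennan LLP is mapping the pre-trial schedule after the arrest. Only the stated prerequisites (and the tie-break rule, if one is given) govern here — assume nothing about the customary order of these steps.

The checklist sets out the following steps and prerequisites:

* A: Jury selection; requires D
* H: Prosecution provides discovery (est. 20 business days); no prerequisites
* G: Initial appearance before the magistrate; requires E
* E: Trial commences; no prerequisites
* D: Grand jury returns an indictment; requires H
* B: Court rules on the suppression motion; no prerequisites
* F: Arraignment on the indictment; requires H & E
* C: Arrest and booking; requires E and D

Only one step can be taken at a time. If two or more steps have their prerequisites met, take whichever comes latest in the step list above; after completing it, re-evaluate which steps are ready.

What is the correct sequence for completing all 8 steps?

B, E and H have no prerequisites; B is listed later, so B is first.
E and H are both available; E is listed later → E.
Now G and H have their prerequisites met. G is listed later, so G next.
H is the only step now ready → H.
Ready: F and D. F is listed later → F.
That leaves D as the only ready step → D.
Ready: C and A. C is listed later → C.
A needed D, now all done → A.

B, E, G, H, F, D, C, A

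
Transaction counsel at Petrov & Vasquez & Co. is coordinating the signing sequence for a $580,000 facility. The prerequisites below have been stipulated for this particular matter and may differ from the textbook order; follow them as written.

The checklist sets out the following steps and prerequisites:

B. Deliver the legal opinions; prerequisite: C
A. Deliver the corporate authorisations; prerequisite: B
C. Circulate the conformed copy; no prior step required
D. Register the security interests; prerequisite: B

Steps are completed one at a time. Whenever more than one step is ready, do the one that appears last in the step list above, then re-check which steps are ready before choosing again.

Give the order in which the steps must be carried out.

Only C has no prerequisites, so it is first.
B needed C, now all done → B.
Now D and A have their prerequisites met. D is listed later, so D next.
Next only A has its prerequisites met → A.

C → B → D → A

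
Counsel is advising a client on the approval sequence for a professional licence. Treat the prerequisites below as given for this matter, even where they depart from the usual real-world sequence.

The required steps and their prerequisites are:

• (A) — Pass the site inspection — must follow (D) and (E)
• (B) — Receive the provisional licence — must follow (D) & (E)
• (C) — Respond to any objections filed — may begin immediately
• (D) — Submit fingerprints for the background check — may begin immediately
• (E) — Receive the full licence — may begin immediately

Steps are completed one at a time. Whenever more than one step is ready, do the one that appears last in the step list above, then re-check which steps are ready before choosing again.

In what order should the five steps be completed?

(E), (D), (C), (B), (A)

Nothing is required for (E), (D) and (C). (E) is listed later → (E) first.
Now (D) and (C) have their prerequisites met. (D) is listed later, so (D) next.
(C), (B) and (A) are all available; (C) is listed later → (C).
(B) and (A) are both available; (B) is listed later → (B).
(A) needed (E) and (D), now all done → (A).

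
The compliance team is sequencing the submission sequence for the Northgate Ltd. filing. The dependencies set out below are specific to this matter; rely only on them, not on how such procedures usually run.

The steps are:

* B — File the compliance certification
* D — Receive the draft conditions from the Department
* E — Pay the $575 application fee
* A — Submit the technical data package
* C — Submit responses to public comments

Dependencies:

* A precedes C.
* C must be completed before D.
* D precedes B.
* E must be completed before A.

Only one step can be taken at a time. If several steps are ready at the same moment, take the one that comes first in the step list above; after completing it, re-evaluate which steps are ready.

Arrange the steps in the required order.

E, A, C, D, B

E is the only step with nothing outstanding, so it goes first.
A needed E, now all done → A.
C is the only step now ready → C.
Next only D has its prerequisites met → D.
B needed D, now all done → B.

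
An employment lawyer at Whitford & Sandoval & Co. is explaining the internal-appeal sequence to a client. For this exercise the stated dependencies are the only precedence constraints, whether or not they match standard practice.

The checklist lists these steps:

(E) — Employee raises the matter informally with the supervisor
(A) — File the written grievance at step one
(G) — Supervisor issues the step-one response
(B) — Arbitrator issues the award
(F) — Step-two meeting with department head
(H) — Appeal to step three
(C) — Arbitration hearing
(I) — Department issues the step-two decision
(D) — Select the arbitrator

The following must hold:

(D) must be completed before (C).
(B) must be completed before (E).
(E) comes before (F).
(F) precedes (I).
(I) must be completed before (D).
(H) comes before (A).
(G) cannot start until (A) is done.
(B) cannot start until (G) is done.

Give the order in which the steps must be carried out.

(H) has no prerequisites → (H) first.
That leaves (A) as the only ready step → (A).
(G) is the only step now ready → (G).
(B) needed (G), now all done → (B).
(E) needed (B), now all done → (E).
(F) is the only step now ready → (F).
That leaves (I) as the only ready step → (I).
That leaves (D) as the only ready step → (D).
That leaves (C) as the only ready step → (C).

(H) (A) (G) (B) (E) (F) (I) (D) (C)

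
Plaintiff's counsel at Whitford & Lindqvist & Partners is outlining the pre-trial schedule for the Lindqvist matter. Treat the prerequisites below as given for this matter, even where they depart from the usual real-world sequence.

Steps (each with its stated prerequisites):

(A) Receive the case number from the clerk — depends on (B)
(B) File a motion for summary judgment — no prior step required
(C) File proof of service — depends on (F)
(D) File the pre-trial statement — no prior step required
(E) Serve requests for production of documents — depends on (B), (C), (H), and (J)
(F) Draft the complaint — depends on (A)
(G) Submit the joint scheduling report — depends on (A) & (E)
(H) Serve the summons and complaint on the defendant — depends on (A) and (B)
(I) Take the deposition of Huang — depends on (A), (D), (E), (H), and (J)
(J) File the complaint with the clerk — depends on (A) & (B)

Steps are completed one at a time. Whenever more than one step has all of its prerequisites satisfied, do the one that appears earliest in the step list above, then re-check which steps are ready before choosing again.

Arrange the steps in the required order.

(B), (A), (D), (F), (C), (H), (J), (E), (G), (I)

Nothing is required for (B) and (D). (B) is listed earlier → (B) first.
(A) and (D) are both available; (A) is listed earlier → (A).
Ready: (D), (F), (H) and (J). (D) is listed earlier → (D).
(F), (H) and (J) are all available; (F) is listed earlier → (F).
Now (C), (H) and (J) have their prerequisites met. (C) is listed earlier, so (C) next.
Ready: (H) and (J). (H) is listed earlier → (H).
Next only (J) has its prerequisites met → (J).
Next only (E) has its prerequisites met → (E).
Now (G) and (I) have their prerequisites met. (G) is listed earlier, so (G) next.
That leaves (I) as the only ready step → (I).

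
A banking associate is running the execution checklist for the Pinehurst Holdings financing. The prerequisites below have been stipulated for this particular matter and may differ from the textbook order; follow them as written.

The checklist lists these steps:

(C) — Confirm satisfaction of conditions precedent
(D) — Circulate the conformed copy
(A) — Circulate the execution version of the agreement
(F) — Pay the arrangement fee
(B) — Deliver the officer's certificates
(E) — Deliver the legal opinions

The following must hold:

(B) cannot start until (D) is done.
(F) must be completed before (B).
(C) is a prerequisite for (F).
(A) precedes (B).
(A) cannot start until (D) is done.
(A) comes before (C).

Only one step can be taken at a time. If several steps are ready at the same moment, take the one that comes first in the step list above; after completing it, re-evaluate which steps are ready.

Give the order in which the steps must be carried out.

Nothing is required for (D) and (E). (D) is listed earlier → (D) first.
Now (A) and (E) have their prerequisites met. (A) is listed earlier, so (A) next.
(C) now also ready, so the ready set is {(C), (E)}; (C) is listed earlier → (C).
(F) now also ready, so the ready set is {(F), (E)}; (F) is listed earlier → (F).
(B) now also ready, so the ready set is {(B), (E)}; (B) is listed earlier → (B).
That leaves (E) as the only ready step → (E).

(D), (A), (C), (F), (B), (E)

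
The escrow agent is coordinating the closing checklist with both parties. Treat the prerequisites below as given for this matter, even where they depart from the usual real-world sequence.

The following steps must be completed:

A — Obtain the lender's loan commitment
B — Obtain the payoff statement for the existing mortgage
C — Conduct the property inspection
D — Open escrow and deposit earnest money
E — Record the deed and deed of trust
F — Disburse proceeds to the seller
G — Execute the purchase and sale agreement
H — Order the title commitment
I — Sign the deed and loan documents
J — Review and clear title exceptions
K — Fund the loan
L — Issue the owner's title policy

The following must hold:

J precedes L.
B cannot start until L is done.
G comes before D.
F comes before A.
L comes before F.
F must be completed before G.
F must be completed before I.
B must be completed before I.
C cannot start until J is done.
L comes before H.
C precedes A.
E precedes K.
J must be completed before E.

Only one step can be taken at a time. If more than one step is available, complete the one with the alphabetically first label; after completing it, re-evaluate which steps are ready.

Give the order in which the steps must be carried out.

J C E K L B F A G D H I

Only J has no prerequisites, so it is first.
Now C, E and L have their prerequisites met. C has the earlier label, so C next.
Now E and L have their prerequisites met. E has the earlier label, so E next.
K now also ready, so the ready set is {K, L}; K has the earlier label → K.
L needed J, now all done → L.
Now B, F and H have their prerequisites met. B has the earlier label, so B next.
Now F and H have their prerequisites met. F has the earlier label, so F next.
A, G and I now also ready, so the ready set is {A, G, H, I}; A has the earlier label → A.
Ready: G, H and I. G has the earlier label → G.
Now D, H and I have their prerequisites met. D has the earlier label, so D next.
Ready: H and I. H has the earlier label → H.
That leaves I as the only ready step → I.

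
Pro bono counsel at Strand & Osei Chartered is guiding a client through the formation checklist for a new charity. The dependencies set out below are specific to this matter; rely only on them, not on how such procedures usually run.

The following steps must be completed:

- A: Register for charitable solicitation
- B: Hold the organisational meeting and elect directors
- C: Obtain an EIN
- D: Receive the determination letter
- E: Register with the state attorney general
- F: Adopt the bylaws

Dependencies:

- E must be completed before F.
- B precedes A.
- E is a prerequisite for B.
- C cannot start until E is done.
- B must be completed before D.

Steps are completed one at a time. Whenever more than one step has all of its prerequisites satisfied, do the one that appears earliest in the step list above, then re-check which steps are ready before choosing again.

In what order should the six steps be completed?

E B A C D F

Only E has no prerequisites, so it is first.
Ready: B, C and F. B is listed earlier → B.
Now A, C, D and F have their prerequisites met. A is listed earlier, so A next.
C, D and F are all available; C is listed earlier → C.
Now D and F have their prerequisites met. D is listed earlier, so D next.
Next only F has its prerequisites met → F.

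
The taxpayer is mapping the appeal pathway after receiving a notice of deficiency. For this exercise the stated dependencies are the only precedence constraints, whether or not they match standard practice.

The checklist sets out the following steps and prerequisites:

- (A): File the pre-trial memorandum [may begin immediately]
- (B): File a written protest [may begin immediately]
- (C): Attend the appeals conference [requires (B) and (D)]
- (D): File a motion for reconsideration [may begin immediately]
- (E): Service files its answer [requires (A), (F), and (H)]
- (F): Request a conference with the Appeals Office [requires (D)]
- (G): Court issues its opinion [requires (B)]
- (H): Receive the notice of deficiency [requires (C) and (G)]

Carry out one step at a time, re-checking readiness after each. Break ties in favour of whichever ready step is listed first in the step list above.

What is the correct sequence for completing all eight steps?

(A), (B), (D), (C), (F), (G), (H), (E)

Nothing is required for (A), (B) and (D). (A) is listed earlier → (A) first.
(B) and (D) are both available; (B) is listed earlier → (B).
(G) now also ready, so the ready set is {(D), (G)}; (D) is listed earlier → (D).
(C) and (F) now also ready, so the ready set is {(C), (F), (G)}; (C) is listed earlier → (C).
(F) and (G) are both available; (F) is listed earlier → (F).
(G) needed (B), now all done → (G).
That leaves (H) as the only ready step → (H).
That leaves (E) as the only ready step → (E).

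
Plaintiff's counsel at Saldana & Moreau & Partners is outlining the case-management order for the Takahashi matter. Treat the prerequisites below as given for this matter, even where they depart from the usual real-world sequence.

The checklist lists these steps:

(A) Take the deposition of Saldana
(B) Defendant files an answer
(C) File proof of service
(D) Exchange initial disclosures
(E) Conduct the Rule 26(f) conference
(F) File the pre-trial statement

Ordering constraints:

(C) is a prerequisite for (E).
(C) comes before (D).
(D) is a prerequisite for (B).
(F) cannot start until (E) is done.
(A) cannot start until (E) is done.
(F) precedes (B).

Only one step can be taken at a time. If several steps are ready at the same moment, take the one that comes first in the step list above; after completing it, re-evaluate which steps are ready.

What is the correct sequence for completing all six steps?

(C), (D), (E), (A), (F), (B)

(C) has no prerequisites → (C) first.
Ready: (D) and (E). (D) is listed earlier → (D).
(E) needed (C), now all done → (E).
Ready: (A) and (F). (A) is listed earlier → (A).
That leaves (F) as the only ready step → (F).
(B) needed (D) and (F), now all done → (B).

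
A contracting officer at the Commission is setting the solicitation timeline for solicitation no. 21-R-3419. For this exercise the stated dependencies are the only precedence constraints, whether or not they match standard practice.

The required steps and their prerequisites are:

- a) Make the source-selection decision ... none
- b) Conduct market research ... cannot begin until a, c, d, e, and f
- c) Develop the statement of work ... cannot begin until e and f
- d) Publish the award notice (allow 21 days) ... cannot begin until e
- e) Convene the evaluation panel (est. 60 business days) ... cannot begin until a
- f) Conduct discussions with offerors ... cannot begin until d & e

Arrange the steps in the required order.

a is the only step with nothing outstanding, so it goes first.
Next only e has its prerequisites met → e.
d needed e, now all done → d.
Next only f has its prerequisites met → f.
c is the only step now ready → c.
b is the only step now ready → b.

a → e → d → f → c → b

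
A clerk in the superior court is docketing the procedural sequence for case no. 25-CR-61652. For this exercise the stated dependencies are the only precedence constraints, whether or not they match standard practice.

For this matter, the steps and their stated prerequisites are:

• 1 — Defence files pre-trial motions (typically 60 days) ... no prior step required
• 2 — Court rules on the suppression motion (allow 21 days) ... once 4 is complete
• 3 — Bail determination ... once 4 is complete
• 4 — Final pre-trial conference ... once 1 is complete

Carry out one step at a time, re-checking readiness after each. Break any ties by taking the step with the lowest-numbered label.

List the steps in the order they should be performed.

1, 4, 2, 3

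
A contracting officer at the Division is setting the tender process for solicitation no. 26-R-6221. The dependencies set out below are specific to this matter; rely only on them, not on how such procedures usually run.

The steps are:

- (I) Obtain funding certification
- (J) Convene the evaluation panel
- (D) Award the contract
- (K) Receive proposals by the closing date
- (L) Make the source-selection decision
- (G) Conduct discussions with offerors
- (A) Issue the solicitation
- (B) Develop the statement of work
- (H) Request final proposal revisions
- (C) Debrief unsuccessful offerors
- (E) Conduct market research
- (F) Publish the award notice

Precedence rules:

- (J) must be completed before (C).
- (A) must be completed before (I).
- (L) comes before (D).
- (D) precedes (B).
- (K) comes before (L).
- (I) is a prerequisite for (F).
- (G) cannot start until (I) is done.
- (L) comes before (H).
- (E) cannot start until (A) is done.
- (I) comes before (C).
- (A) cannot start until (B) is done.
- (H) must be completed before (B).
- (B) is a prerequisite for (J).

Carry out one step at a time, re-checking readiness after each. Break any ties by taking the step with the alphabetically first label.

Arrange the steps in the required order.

(K), (L), (D), (H), (B), (A), (E), (I), (F), (G), (J), (C)

Only (K) has no prerequisites, so it is first.
(L) needed (K), now all done → (L).
Ready: (D) and (H). (D) has the earlier label → (D).
(H) needed (L), now all done → (H).
(B) needed (D) and (H), now all done → (B).
Now (A) and (J) have their prerequisites met. (A) has the earlier label, so (A) next.
Now (E), (I) and (J) have their prerequisites met. (E) has the earlier label, so (E) next.
(I) and (J) are both available; (I) has the earlier label → (I).
Now (F), (G) and (J) have their prerequisites met. (F) has the earlier label, so (F) next.
(G) and (J) are both available; (G) has the earlier label → (G).
(J) is the only step now ready → (J).
(C) is the only step now ready → (C).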